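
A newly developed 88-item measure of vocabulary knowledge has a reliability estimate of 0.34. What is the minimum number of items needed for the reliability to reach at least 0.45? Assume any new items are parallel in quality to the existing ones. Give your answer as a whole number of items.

140

Rearranging the Spearman-Brown formula for n,
n = r_target (1 − r_old) / [ r_old (1 − r_target) ]
n = 0.45 × (1 − 0.34) / [ 0.34 × (1 − 0.45) ]
n = 0.2970 / 0.1870 ≈ 1.5882
So the test needs 1.5882 × 88 ≈ 139.76 items; rounding up, 140.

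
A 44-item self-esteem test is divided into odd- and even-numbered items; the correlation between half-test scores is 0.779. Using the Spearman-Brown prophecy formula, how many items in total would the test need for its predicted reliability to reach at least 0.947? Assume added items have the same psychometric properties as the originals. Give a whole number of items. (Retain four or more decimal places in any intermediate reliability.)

112

r_full = 2(0.779)/(1 + 0.779) = 0.8758
Solve Spearman-Brown for n: n = 0.947(1 − 0.8758) / [0.8758(1 − 0.947)] = 2.5339
Items = 2.5339 × 44 ≈ 111.49 → 112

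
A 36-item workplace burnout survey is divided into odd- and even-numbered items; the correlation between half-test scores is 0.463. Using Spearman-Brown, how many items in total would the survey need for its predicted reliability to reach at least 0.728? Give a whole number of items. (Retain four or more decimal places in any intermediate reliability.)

56

r_full = 2(0.463)/(1 + 0.463) = 0.6329
n = r_tgt(1 − r_full) / [r_full(1 − r_tgt)] = 0.728 × 0.3671 / (0.6329 × 0.272) ≈ 1.5524
Required items = 1.5524 × 36 = 55.89, so 56 items.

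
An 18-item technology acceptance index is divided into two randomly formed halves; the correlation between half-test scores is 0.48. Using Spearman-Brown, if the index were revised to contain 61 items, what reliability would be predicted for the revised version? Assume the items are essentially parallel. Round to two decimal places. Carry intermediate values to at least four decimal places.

0.86

Spearman-Brown correction (n = 2): r_full = 2·0.48/(1 + 0.48) = 0.6486
Length factor from 18 to 61 items: n = 61/18 = 3.3889
r_new = n·r_full / (1 + (n − 1)·r_full) = 2.1980 / 2.5494 ≈ 0.8622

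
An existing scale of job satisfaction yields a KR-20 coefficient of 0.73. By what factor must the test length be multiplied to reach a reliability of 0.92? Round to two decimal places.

n = 0.92 × (1 − 0.73) / [ 0.73 × (1 − 0.92) ]
  = 0.2484 / 0.0584 = 4.2534

4.25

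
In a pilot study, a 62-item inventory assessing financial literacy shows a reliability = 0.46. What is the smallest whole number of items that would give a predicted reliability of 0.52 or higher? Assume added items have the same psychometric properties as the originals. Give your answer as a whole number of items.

79

n = [0.52 × 0.54] / [0.46 × 0.48]
  = 0.2808 / 0.2208 = 1.2717
So the test needs 1.2717 × 62 ≈ 78.85 items; rounding up, 79.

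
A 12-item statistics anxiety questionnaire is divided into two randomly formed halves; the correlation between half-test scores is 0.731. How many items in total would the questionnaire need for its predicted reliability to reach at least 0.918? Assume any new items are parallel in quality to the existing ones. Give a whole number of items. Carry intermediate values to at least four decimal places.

r_full = 2(0.731)/(1 + 0.731) = 0.8446
n = r_tgt(1 − r_full) / [r_full(1 − r_tgt)] = 0.918 × 0.1554 / (0.8446 × 0.082) ≈ 2.0598
Required items = 2.0598 × 12 = 24.72, so 25 items.

25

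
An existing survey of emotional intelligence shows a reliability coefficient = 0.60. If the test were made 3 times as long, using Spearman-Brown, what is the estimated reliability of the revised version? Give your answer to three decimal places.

0.818

r_new = 3·0.60 / [1 + (3 − 1)·0.60]
r_new = 1.8000 / 2.2000 ≈ 0.8182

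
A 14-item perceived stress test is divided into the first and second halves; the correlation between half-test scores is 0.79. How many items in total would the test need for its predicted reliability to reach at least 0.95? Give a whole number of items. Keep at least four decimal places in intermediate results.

Corrected full-test reliability: r_full = 2 × 0.79 / (1 + 0.79) ≈ 0.8827
n = r_tgt(1 − r_full) / [r_full(1 − r_tgt)] = 0.95 × 0.1173 / (0.8827 × 0.05) ≈ 2.5249
Items = 2.5249 × 14 ≈ 35.35 → 36

36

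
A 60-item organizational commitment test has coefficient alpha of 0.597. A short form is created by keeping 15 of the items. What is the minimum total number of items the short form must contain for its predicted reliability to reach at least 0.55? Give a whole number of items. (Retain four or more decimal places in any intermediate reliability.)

50

Short-form reliability: n = 15/60 = 0.2500; r_15 = n·r/(1+(n−1)r) ≈ 0.2703
Length factor from the short form to reach 0.55: n' = 0.55(1 − 0.2703) / [0.2703(1 − 0.55)] ≈ 3.2995
Total items = 3.2995 × 15 = 49.49, rounded up to 50.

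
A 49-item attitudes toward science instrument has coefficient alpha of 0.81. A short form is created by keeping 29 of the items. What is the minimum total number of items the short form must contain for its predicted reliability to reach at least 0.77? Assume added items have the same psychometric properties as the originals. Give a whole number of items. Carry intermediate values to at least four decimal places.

39

First, r for the 29-item form: n = 29/49 = 0.5918, so r_29 = 0.5918·0.81/(1 + (0.5918 − 1)·0.81) = 0.7161
Length factor from the short form to reach 0.77: n' = 0.77(1 − 0.7161) / [0.7161(1 − 0.77)] ≈ 1.3273
Total items = 1.3273 × 29 = 38.49, rounded up to 39.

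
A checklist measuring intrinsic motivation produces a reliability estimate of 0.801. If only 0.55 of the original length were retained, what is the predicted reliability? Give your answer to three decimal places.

0.689

Apply the Spearman-Brown prophecy formula, r' = nr / [1 + (n − 1)r]:
r_new = 0.55·0.801 / [1 + (0.55 − 1)·0.801]
r_new = 0.4406 / 0.6396 ≈ 0.6889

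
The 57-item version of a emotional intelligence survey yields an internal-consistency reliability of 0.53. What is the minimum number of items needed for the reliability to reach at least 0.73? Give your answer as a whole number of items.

137

n = [0.73 × 0.47] / [0.53 × 0.27]
n = 0.3431 / 0.1431 ≈ 2.3976
2.3976 × 57 = 136.66 → 137 items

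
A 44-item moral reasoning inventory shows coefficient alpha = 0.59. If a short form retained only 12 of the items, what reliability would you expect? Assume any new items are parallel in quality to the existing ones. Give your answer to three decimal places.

0.282

The new length is 12/44 = 0.2727 times the old.
r_new = (0.2727 × 0.59) / (1 + (0.2727 − 1) × 0.59)
r_new = 0.1609 / 0.5709 ≈ 0.2818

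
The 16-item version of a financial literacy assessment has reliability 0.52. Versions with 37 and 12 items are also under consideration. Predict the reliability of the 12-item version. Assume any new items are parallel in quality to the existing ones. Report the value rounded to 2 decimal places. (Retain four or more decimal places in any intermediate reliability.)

0.45

The 37-item form is not needed; work directly from the 16-item form with n = 12/16 = 0.7500.
r_{12} = n·r / (1 + (n − 1)·r) = 0.3900 / 0.8700 ≈ 0.4483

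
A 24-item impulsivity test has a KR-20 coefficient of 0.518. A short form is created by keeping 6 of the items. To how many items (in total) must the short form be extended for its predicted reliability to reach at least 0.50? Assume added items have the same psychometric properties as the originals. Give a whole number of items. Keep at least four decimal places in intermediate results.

First, r for the 6-item form: n = 6/24 = 0.2500, so r_6 = 0.2500·0.518/(1 + (0.2500 − 1)·0.518) = 0.2118
Then solve for n' with r_old = 0.2118, r_target = 0.50: n' = 0.50(1 − 0.2118)/[0.2118(1 − 0.50)] = 3.7214
Items = 3.7214 × 6 ≈ 22.33 → 23

23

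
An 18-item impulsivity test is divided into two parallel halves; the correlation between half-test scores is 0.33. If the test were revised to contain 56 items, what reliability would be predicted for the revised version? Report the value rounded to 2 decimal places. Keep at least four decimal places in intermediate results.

0.75

Full-test reliability from the split-half r: r_full = 2(0.33)/(1 + 0.33) = 0.4962
Then adjust to 56 items: n = 56/18 = 3.1111
r_new = n·r_full / (1 + (n − 1)·r_full) = 1.5437 / 2.0475 ≈ 0.7539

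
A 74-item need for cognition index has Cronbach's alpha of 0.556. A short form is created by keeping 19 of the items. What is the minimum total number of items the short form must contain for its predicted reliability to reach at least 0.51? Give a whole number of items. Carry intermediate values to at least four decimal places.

62

First, r for the 19-item form: n = 19/74 = 0.2568, so r_19 = 0.2568·0.556/(1 + (0.2568 − 1)·0.556) = 0.2433
Length factor from the short form to reach 0.51: n' = 0.51(1 − 0.2433) / [0.2433(1 − 0.51)] ≈ 3.2371
Total items = 3.2371 × 19 = 61.50, rounded up to 62.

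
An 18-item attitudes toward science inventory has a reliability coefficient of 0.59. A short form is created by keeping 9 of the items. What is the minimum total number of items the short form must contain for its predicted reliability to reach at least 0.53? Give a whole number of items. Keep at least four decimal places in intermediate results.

15

Short-form reliability: n = 9/18 = 0.5000; r_9 = n·r/(1+(n−1)r) ≈ 0.4184
Then solve for n' with r_old = 0.4184, r_target = 0.53: n' = 0.53(1 − 0.4184)/[0.4184(1 − 0.53)] = 1.5675
Total items = 1.5675 × 9 = 14.11, rounded up to 15.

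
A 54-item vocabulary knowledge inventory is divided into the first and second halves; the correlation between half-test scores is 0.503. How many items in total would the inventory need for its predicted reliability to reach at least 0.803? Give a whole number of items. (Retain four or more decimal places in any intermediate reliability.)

109

r_full = 2(0.503)/(1 + 0.503) = 0.6693
n = r_tgt(1 − r_full) / [r_full(1 − r_tgt)] = 0.803 × 0.3307 / (0.6693 × 0.197) ≈ 2.0140
Required items = 2.0140 × 54 = 108.76, so 109 items.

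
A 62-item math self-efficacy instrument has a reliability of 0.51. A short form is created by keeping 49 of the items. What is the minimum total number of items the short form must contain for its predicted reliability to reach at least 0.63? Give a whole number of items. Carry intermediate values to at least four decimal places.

102

Short-form reliability: n = 49/62 = 0.7903; r_49 = n·r/(1+(n−1)r) ≈ 0.4513
Length factor from the short form to reach 0.63: n' = 0.63(1 − 0.4513) / [0.4513(1 − 0.63)] ≈ 2.0702
Total items = 2.0702 × 49 = 101.44, rounded up to 102.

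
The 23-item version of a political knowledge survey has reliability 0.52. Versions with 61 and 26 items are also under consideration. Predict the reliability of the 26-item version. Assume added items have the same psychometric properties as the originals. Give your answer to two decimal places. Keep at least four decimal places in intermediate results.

Only the ratio of lengths matters: n = 26/23 = 1.1304
r_{26} = n·r / (1 + (n − 1)·r) = 0.5878 / 1.0678 ≈ 0.5505

0.55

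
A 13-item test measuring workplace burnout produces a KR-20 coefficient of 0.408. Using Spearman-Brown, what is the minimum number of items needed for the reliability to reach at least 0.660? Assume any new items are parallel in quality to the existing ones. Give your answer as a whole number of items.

n = [0.660 × 0.592] / [0.408 × 0.340]
  = 0.390720 / 0.138720 = 2.8166
Items needed = n × 13 = 2.8166 × 13 ≈ 36.62 → round up to 37

37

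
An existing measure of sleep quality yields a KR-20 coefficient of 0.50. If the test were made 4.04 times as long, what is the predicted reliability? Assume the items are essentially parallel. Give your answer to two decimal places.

r_new = 4.04·0.50 / [1 + (4.04 − 1)·0.50]
     = 2.0200 / 2.5200 = 0.8016

0.80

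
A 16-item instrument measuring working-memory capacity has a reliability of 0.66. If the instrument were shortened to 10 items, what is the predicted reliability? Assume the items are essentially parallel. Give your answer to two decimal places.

n = 10/16 = 0.625
r_new = (0.625 × 0.66) / (1 + (0.625 − 1) × 0.66)
     = 0.4125 / 0.7525 = 0.5482

0.55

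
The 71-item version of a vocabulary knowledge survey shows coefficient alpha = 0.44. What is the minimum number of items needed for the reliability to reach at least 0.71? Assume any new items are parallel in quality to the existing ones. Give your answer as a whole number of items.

Rearranging the Spearman-Brown formula for n,
n = r*(1 − r) / [ r (1 − r*) ]
n = 0.71 × (1 − 0.44) / [ 0.44 × (1 − 0.71) ]
n = 0.3976 / 0.1276 ≈ 3.1160
Items needed = n × 71 = 3.1160 × 71 ≈ 221.24 → round up to 222

222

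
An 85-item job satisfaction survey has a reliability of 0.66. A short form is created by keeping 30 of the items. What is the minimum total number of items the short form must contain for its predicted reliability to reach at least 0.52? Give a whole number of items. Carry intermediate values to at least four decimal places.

48

First, r for the 30-item form: n = 30/85 = 0.3529, so r_30 = 0.3529·0.66/(1 + (0.3529 − 1)·0.66) = 0.4065
Length factor from the short form to reach 0.52: n' = 0.52(1 − 0.4065) / [0.4065(1 − 0.52)] ≈ 1.5817
Total items = 1.5817 × 30 = 47.45, rounded up to 48.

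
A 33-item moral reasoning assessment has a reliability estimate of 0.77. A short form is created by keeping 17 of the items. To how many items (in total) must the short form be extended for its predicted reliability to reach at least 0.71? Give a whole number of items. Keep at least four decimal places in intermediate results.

25

First, r for the 17-item form: n = 17/33 = 0.5152, so r_17 = 0.5152·0.77/(1 + (0.5152 − 1)·0.77) = 0.6330
Length factor from the short form to reach 0.71: n' = 0.71(1 − 0.6330) / [0.6330(1 − 0.71)] ≈ 1.4195
Items = 1.4195 × 17 ≈ 24.13 → 25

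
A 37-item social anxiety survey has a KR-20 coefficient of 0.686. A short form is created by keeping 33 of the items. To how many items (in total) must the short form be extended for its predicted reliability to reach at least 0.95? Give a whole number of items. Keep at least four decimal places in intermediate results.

Short-form reliability: n = 33/37 = 0.8919; r_33 = n·r/(1+(n−1)r) ≈ 0.6608
Length factor from the short form to reach 0.95: n' = 0.95(1 − 0.6608) / [0.6608(1 − 0.95)] ≈ 9.7530
Items = 9.7530 × 33 ≈ 321.85 → 322

322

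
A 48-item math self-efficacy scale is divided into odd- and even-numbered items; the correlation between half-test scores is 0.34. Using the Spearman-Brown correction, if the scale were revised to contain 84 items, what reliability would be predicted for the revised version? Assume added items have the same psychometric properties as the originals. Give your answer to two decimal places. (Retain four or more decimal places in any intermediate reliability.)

0.64

First correct the split-half correlation to full-test reliability: r_full = 2 × 0.34 / (1 + 0.34) ≈ 0.5075
Length factor from 48 to 84 items: n = 84/48 = 1.7500
r_new = n·r_full / (1 + (n − 1)·r_full) = 0.8881 / 1.3806 ≈ 0.6433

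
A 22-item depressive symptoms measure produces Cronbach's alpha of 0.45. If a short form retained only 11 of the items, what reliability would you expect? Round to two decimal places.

0.29

n = 11/22 = 0.5
r_new = (0.5 × 0.45) / (1 + (0.5 − 1) × 0.45)
r_new = 0.2250 / 0.7750 ≈ 0.2903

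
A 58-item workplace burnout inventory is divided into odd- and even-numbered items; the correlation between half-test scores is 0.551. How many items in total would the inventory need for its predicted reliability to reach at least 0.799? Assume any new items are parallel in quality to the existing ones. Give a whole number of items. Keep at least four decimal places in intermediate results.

94

r_full = 2(0.551)/(1 + 0.551) = 0.7105
Solve Spearman-Brown for n: n = 0.799(1 − 0.7105) / [0.7105(1 − 0.799)] = 1.6197
Items = 1.6197 × 58 ≈ 93.94 → 94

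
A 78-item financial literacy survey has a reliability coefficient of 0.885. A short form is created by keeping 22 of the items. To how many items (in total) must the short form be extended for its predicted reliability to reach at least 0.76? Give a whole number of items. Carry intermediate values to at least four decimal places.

33

Short-form reliability: n = 22/78 = 0.2821; r_22 = n·r/(1+(n−1)r) ≈ 0.6846
Then solve for n' with r_old = 0.6846, r_target = 0.76: n' = 0.76(1 − 0.6846)/[0.6846(1 − 0.76)] = 1.4589
Total items = 1.4589 × 22 = 32.10, rounded up to 33.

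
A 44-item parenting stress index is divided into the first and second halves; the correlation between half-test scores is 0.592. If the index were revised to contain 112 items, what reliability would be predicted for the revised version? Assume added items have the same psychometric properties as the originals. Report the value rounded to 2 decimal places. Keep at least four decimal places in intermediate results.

Full-test reliability from the split-half r: r_full = 2(0.592)/(1 + 0.592) = 0.7437
Then adjust to 112 items: n = 112/44 = 2.5455
r_new = n·r_full / (1 + (n − 1)·r_full) = 1.8931 / 2.1494 ≈ 0.8808

0.88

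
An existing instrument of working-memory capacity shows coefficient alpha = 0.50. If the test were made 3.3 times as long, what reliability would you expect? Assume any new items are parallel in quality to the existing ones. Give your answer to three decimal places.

r_new = 3.3·0.50 / [1 + (3.3 − 1)·0.50]
     = 1.6500 / 2.1500 = 0.7674

0.767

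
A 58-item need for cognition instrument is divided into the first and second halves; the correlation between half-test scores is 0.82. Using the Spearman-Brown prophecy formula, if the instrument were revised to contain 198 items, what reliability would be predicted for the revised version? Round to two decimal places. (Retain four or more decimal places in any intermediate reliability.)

0.97

First correct the split-half correlation to full-test reliability: r_full = 2 × 0.82 / (1 + 0.82) ≈ 0.9011
Then adjust to 198 items: n = 198/58 = 3.4138
r_new = n·r_full / (1 + (n − 1)·r_full) = 3.0762 / 3.1751 ≈ 0.9689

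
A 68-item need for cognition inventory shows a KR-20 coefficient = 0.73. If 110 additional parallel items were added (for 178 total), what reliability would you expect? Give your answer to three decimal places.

n = 178/68 = 2.6176
r_new = (2.6176 × 0.73) / (1 + (2.6176 − 1) × 0.73)
     = 1.9108 / 2.1808 = 0.8762

0.876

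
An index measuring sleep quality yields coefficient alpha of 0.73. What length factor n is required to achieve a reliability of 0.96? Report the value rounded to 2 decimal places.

8.88

n = 0.96 × (1 − 0.73) / [ 0.73 × (1 − 0.96) ]
  = 0.2592 / 0.0292 = 8.8767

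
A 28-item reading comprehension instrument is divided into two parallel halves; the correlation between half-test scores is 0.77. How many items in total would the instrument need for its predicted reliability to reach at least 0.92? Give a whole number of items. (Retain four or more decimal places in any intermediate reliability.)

Corrected full-test reliability: r_full = 2 × 0.77 / (1 + 0.77) ≈ 0.8701
n = r_tgt(1 − r_full) / [r_full(1 − r_tgt)] = 0.92 × 0.1299 / (0.8701 × 0.08) ≈ 1.7169
Required items = 1.7169 × 28 = 48.07, so 49 items.

49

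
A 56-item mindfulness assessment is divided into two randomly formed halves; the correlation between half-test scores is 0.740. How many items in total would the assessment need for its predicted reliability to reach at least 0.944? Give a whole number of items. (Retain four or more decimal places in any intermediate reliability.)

166

Corrected full-test reliability: r_full = 2 × 0.740 / (1 + 0.740) ≈ 0.8506
Solve Spearman-Brown for n: n = 0.944(1 − 0.8506) / [0.8506(1 − 0.944)] = 2.9608
Items = 2.9608 × 56 ≈ 165.80 → 166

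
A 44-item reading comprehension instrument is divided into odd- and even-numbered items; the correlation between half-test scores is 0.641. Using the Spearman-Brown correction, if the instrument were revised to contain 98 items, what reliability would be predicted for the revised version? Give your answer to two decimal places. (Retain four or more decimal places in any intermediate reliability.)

Full-test reliability from the split-half r: r_full = 2(0.641)/(1 + 0.641) = 0.7812
Length factor from 44 to 98 items: n = 98/44 = 2.2273
r_new = n·r_full / (1 + (n − 1)·r_full) = 1.7400 / 1.9588 ≈ 0.8883

0.89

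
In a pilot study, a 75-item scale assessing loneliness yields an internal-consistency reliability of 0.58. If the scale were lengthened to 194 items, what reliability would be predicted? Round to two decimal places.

0.78

The new length is 194/75 = 2.5867 times the old.
By Spearman-Brown, r_new = n r / (1 + (n − 1) r).
r_new = (2.5867 × 0.58) / (1 + (2.5867 − 1) × 0.58)
     = 1.5003 / 1.9203 = 0.7813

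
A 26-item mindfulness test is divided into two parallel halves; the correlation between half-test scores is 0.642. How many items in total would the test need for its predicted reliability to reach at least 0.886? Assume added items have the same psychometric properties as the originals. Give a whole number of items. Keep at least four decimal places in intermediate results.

Corrected full-test reliability: r_full = 2 × 0.642 / (1 + 0.642) ≈ 0.7820
n = r_tgt(1 − r_full) / [r_full(1 − r_tgt)] = 0.886 × 0.2180 / (0.7820 × 0.114) ≈ 2.1666
Required items = 2.1666 × 26 = 56.33, so 57 items.

57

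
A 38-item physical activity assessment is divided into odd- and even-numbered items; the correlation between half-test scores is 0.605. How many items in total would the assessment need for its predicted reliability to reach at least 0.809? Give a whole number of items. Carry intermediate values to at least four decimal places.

53

r_full = 2(0.605)/(1 + 0.605) = 0.7539
Solve Spearman-Brown for n: n = 0.809(1 − 0.7539) / [0.7539(1 − 0.809)] = 1.3827
Items = 1.3827 × 38 ≈ 52.54 → 53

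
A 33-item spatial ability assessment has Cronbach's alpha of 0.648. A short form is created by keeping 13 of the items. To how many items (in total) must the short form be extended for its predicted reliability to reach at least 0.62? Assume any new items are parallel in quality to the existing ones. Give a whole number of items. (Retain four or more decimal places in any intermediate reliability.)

First, r for the 13-item form: n = 13/33 = 0.3939, so r_13 = 0.3939·0.648/(1 + (0.3939 − 1)·0.648) = 0.4203
Then solve for n' with r_old = 0.4203, r_target = 0.62: n' = 0.62(1 − 0.4203)/[0.4203(1 − 0.62)] = 2.2504
Items = 2.2504 × 13 ≈ 29.26 → 30

30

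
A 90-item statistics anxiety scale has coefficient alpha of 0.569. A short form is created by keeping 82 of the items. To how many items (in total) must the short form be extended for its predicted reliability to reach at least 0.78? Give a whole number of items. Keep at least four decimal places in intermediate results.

First, r for the 82-item form: n = 82/90 = 0.9111, so r_82 = 0.9111·0.569/(1 + (0.9111 − 1)·0.569) = 0.5460
Length factor from the short form to reach 0.78: n' = 0.78(1 − 0.5460) / [0.5460(1 − 0.78)] ≈ 2.9481
Total items = 2.9481 × 82 = 241.74, rounded up to 242.

242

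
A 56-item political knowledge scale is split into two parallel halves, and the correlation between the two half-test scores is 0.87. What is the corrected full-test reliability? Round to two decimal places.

0.93

The full test is twice the length of either half (n = 2).
r_full = 2r_hh / (1 + r_hh) = 2 × 0.87 / (1 + 0.87)
r_full = 1.7400 / 1.8700 ≈ 0.9305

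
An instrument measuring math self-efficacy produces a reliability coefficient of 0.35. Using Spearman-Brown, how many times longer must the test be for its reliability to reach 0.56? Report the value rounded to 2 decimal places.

2.36

n = 0.56 × (1 − 0.35) / [ 0.35 × (1 − 0.56) ]
  = 0.3640 / 0.1540 = 2.3636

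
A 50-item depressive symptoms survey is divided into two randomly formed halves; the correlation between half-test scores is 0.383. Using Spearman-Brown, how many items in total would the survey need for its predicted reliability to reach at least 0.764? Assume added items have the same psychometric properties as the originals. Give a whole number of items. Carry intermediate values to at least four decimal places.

131

Corrected full-test reliability: r_full = 2 × 0.383 / (1 + 0.383) ≈ 0.5539
Solve Spearman-Brown for n: n = 0.764(1 − 0.5539) / [0.5539(1 − 0.764)] = 2.6072
Items = 2.6072 × 50 ≈ 130.36 → 131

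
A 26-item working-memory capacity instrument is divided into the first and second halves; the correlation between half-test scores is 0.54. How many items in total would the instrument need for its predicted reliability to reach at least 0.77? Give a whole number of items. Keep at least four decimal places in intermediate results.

38

Corrected full-test reliability: r_full = 2 × 0.54 / (1 + 0.54) ≈ 0.7013
Solve Spearman-Brown for n: n = 0.77(1 − 0.7013) / [0.7013(1 − 0.77)] = 1.4259
Items = 1.4259 × 26 ≈ 37.07 → 38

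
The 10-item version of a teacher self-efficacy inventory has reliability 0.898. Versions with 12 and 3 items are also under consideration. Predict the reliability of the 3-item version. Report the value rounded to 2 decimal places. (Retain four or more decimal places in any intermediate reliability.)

Only the ratio of lengths matters: n = 3/10 = 0.3000
r_{3} = n·r / (1 + (n − 1)·r) = 0.2694 / 0.3714 ≈ 0.7254

0.73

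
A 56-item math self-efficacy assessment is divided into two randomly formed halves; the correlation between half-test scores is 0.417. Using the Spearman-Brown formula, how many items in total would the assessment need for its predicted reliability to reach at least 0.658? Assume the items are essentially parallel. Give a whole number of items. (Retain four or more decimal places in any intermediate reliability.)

Corrected full-test reliability: r_full = 2 × 0.417 / (1 + 0.417) ≈ 0.5886
Solve Spearman-Brown for n: n = 0.658(1 − 0.5886) / [0.5886(1 − 0.658)] = 1.3448
Items = 1.3448 × 56 ≈ 75.31 → 76

76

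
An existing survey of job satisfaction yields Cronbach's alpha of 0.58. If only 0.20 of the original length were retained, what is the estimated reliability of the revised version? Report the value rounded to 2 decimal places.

Spearman-Brown: r_new = n·r / (1 + (n − 1)·r)
r_new = (0.2 × 0.58) / (1 + (0.2 − 1) × 0.58)
r_new = 0.1160 / 0.5360 ≈ 0.2164

0.22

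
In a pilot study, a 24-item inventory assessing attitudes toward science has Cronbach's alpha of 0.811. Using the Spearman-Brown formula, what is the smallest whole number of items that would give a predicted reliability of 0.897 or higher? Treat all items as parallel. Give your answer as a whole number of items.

Rearranging the Spearman-Brown formula for n,
n = r*(1 − r) / [ r (1 − r*) ]
n = 0.897 × (1 − 0.811) / [ 0.811 × (1 − 0.897) ]
n = 0.169533 / 0.083533 ≈ 2.0295
2.0295 × 24 = 48.71 → 49 items

49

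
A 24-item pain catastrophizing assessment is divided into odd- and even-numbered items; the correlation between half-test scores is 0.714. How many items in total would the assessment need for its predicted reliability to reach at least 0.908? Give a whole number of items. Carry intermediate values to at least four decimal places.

48

Corrected full-test reliability: r_full = 2 × 0.714 / (1 + 0.714) ≈ 0.8331
Solve Spearman-Brown for n: n = 0.908(1 − 0.8331) / [0.8331(1 − 0.908)] = 1.9772
Items = 1.9772 × 24 ≈ 47.45 → 48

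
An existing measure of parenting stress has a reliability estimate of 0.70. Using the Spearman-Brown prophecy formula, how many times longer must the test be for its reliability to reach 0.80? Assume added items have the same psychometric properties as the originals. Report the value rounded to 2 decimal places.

1.71

n = 0.80 × (1 − 0.70) / [ 0.70 × (1 − 0.80) ]
n = 0.2400 / 0.1400 ≈ 1.7143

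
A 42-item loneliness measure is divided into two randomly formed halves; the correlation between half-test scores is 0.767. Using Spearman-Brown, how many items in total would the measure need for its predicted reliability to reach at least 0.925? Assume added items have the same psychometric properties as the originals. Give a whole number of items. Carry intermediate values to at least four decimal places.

r_full = 2(0.767)/(1 + 0.767) = 0.8681
Solve Spearman-Brown for n: n = 0.925(1 − 0.8681) / [0.8681(1 − 0.925)] = 1.8739
Items = 1.8739 × 42 ≈ 78.70 → 79

79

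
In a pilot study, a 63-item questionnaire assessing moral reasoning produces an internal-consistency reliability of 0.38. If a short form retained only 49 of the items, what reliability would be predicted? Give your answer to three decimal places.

0.323

Length ratio n = 49/63 = 0.7778
r_new = 0.7778·0.38 / [1 + (0.7778 − 1)·0.38]
r_new = 0.2956 / 0.9156 ≈ 0.3228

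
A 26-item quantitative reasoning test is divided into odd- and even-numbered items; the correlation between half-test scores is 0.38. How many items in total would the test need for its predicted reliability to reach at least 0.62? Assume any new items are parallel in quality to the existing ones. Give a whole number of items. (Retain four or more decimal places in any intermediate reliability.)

35

r_full = 2(0.38)/(1 + 0.38) = 0.5507
n = r_tgt(1 − r_full) / [r_full(1 − r_tgt)] = 0.62 × 0.4493 / (0.5507 × 0.38) ≈ 1.3312
Items = 1.3312 × 26 ≈ 34.61 → 35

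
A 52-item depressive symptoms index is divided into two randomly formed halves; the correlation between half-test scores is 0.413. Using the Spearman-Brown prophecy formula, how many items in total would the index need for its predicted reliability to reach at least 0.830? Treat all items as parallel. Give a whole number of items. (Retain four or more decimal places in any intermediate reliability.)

Corrected full-test reliability: r_full = 2 × 0.413 / (1 + 0.413) ≈ 0.5846
Solve Spearman-Brown for n: n = 0.830(1 − 0.5846) / [0.5846(1 − 0.830)] = 3.4693
Items = 3.4693 × 52 ≈ 180.40 → 181

181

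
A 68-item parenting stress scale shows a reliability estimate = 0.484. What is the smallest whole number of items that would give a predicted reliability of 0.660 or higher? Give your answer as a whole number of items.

n = [0.660 × 0.516] / [0.484 × 0.340]
  = 0.340560 / 0.164560 = 2.0695
So the test needs 2.0695 × 68 ≈ 140.73 items; rounding up, 141.

141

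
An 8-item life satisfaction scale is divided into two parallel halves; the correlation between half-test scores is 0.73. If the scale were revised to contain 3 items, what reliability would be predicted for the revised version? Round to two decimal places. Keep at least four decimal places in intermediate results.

0.67

First correct the split-half correlation to full-test reliability: r_full = 2 × 0.73 / (1 + 0.73) ≈ 0.8439
Length factor from 8 to 3 items: n = 3/8 = 0.3750
r_new = n·r_full / (1 + (n − 1)·r_full) = 0.3165 / 0.4726 ≈ 0.6697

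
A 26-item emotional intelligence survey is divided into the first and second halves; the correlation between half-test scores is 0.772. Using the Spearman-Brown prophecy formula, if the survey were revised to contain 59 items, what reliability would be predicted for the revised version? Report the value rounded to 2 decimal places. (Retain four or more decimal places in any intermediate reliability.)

0.94

First correct the split-half correlation to full-test reliability: r_full = 2 × 0.772 / (1 + 0.772) ≈ 0.8713
Then adjust to 59 items: n = 59/26 = 2.2692
r_new = n·r_full / (1 + (n − 1)·r_full) = 1.9772 / 2.1059 ≈ 0.9389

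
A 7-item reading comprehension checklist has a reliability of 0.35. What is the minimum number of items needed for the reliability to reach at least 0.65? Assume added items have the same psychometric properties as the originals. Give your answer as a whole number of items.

25

n = 0.65 × (1 − 0.35) / [ 0.35 × (1 − 0.65) ]
n = 0.4225 / 0.1225 ≈ 3.4490
Items needed = n × 7 = 3.4490 × 7 ≈ 24.14 → round up to 25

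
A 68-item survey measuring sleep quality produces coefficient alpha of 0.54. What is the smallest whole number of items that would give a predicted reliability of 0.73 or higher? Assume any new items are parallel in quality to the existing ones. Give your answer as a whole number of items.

157

Invert Spearman-Brown to solve for n:
n = r_target (1 − r_old) / [ r_old (1 − r_target) ]
n = 0.73(1 − 0.54) / [0.54(1 − 0.73)]
  = 0.3358 / 0.1458 = 2.3032
2.3032 × 68 = 156.62 → 157 items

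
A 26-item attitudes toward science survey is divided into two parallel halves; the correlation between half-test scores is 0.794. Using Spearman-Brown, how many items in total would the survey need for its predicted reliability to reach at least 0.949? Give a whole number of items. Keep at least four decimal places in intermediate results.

63

r_full = 2(0.794)/(1 + 0.794) = 0.8852
Solve Spearman-Brown for n: n = 0.949(1 − 0.8852) / [0.8852(1 − 0.949)] = 2.4132
Required items = 2.4132 × 26 = 62.74, so 63 items.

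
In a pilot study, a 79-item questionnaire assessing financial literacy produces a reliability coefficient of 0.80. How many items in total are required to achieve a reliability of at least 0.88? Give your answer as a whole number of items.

n = [0.88 × 0.20] / [0.80 × 0.12]
n = 0.1760 / 0.0960 ≈ 1.8333
1.8333 × 79 = 144.83 → 145 items

145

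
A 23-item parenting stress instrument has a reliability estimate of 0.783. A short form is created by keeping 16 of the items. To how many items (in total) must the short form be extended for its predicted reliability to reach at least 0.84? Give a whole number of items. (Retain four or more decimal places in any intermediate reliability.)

Short-form reliability: n = 16/23 = 0.6957; r_16 = n·r/(1+(n−1)r) ≈ 0.7151
Length factor from the short form to reach 0.84: n' = 0.84(1 − 0.7151) / [0.7151(1 − 0.84)] ≈ 2.0916
Items = 2.0916 × 16 ≈ 33.47 → 34

34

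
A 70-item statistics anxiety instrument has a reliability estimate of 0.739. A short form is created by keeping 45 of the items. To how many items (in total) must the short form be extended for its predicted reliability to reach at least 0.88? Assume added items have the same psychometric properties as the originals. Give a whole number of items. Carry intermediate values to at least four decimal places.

182

Short-form reliability: n = 45/70 = 0.6429; r_45 = n·r/(1+(n−1)r) ≈ 0.6454
Length factor from the short form to reach 0.88: n' = 0.88(1 − 0.6454) / [0.6454(1 − 0.88)] ≈ 4.0291
Items = 4.0291 × 45 ≈ 181.31 → 182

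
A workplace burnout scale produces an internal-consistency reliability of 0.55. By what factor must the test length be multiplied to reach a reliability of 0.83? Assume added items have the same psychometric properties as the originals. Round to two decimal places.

Spearman-Brown solved for the length factor n:
n = r*(1 − r) / [ r (1 − r*) ]
n = 0.83(1 − 0.55) / [0.55(1 − 0.83)]
n = 0.3735 / 0.0935 ≈ 3.9947

3.99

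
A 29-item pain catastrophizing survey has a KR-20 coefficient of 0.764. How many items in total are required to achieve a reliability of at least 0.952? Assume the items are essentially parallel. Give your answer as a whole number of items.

Spearman-Brown solved for the length factor n:
n = r_target (1 − r_old) / [ r_old (1 − r_target) ]
n = [0.952 × 0.236] / [0.764 × 0.048]
n = 0.224672 / 0.036672 ≈ 6.1265
6.1265 × 29 = 177.67 → 178 items

178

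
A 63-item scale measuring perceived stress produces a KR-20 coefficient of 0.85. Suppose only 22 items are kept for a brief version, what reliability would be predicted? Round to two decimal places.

0.66

The new length is 22/63 = 0.3492 times the old.
By Spearman-Brown, r_new = n r / (1 + (n − 1) r).
r_new = (0.3492 × 0.85) / (1 + (0.3492 − 1) × 0.85)
     = 0.2968 / 0.4468 = 0.6643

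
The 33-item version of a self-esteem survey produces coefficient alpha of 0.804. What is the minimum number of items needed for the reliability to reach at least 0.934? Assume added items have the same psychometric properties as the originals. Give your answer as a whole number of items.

n = 0.934(1 − 0.804) / [0.804(1 − 0.934)]
  = 0.183064 / 0.053064 = 3.4499
3.4499 × 33 = 113.85 → 114 items

114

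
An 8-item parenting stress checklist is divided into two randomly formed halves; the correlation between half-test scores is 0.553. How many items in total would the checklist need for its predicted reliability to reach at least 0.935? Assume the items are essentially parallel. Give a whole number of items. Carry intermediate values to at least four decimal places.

47

Corrected full-test reliability: r_full = 2 × 0.553 / (1 + 0.553) ≈ 0.7122
Solve Spearman-Brown for n: n = 0.935(1 − 0.7122) / [0.7122(1 − 0.935)] = 5.8128
Required items = 5.8128 × 8 = 46.50, so 47 items.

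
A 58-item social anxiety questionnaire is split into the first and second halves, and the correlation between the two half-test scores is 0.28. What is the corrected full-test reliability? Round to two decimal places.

Apply the Spearman-Brown correction with n = 2:
r_full = 2r_hh / (1 + r_hh) = 2 × 0.28 / (1 + 0.28)
r_full = 0.5600 / 1.2800 ≈ 0.4375

0.44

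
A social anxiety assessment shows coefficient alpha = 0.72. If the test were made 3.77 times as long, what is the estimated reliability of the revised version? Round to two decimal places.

Spearman-Brown: r_new = n·r / (1 + (n − 1)·r)
r_new = (3.77 × 0.72) / (1 + (3.77 − 1) × 0.72)
     = 2.7144 / 2.9944 = 0.9065

0.91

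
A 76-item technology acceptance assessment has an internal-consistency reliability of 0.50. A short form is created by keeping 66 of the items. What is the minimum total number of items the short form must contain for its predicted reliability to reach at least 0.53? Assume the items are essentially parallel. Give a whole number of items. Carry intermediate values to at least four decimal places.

First, r for the 66-item form: n = 66/76 = 0.8684, so r_66 = 0.8684·0.50/(1 + (0.8684 − 1)·0.50) = 0.4648
Length factor from the short form to reach 0.53: n' = 0.53(1 − 0.4648) / [0.4648(1 − 0.53)] ≈ 1.2985
Total items = 1.2985 × 66 = 85.70, rounded up to 86.

86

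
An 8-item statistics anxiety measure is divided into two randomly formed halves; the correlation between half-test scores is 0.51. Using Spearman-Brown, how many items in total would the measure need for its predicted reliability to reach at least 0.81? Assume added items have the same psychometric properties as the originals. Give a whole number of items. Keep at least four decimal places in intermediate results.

17

r_full = 2(0.51)/(1 + 0.51) = 0.6755
n = r_tgt(1 − r_full) / [r_full(1 − r_tgt)] = 0.81 × 0.3245 / (0.6755 × 0.19) ≈ 2.0480
Items = 2.0480 × 8 ≈ 16.38 → 17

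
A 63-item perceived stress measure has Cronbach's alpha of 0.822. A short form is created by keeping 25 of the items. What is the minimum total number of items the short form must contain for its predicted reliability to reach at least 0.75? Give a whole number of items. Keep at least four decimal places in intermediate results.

41

Short-form reliability: n = 25/63 = 0.3968; r_25 = n·r/(1+(n−1)r) ≈ 0.6469
Length factor from the short form to reach 0.75: n' = 0.75(1 − 0.6469) / [0.6469(1 − 0.75)] ≈ 1.6375
Total items = 1.6375 × 25 = 40.94, rounded up to 41.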